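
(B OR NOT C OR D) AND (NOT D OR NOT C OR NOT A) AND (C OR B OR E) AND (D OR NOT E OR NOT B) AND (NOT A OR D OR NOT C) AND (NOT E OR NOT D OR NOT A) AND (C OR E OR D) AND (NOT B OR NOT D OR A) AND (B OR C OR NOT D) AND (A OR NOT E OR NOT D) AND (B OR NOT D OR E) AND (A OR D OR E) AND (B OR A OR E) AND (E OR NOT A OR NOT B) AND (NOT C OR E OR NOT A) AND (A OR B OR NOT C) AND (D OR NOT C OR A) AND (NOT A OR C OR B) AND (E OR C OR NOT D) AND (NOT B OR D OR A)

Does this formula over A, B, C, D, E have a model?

Suppose B = false.
Suppose C = false.
The clause (E) is unit, so E = true.
The clause (NOT D) is unit, so D = false.
The clause (NOT A) is unit, so A = false.
Every clause now holds.
A satisfying assignment: A ↦ false, B ↦ false, C ↦ false, D ↦ false, E ↦ true.

Satisfiable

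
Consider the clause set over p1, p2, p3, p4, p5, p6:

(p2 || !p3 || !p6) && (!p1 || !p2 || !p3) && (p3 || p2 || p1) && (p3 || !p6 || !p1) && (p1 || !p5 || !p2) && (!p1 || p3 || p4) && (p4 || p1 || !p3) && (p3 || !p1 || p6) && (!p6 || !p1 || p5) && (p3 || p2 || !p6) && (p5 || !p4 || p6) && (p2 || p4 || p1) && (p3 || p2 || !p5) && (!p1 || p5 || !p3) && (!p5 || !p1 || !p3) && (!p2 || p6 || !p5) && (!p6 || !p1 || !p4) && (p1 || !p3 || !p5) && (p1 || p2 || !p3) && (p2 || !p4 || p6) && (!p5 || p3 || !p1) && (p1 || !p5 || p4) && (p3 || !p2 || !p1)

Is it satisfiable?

Branch on p2: set p2 = true.
Branch on p1: set p1 = false.
The clause (!p5) is unit, so p5 = false.
Branch on p4: set p4 = true.
The clause (p6) is unit, so p6 = true.
Every clause is now satisfied; p3 is unconstrained.
A satisfying assignment: p1: false,  p2: true,  p3: false,  p4: true,  p5: false,  p6: true.

Satisfiable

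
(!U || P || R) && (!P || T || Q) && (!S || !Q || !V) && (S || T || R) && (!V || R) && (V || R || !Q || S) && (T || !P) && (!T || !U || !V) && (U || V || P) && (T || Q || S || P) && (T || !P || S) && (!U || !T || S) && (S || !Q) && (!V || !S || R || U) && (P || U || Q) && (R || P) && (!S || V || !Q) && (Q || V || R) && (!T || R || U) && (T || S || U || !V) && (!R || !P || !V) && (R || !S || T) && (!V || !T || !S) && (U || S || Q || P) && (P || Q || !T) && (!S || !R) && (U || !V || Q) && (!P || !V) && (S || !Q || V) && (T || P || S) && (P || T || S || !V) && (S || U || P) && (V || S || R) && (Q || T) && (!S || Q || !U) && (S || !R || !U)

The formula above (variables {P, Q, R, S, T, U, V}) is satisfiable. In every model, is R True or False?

True

Suppose R = false.
From the singleton clause (!V), V = false.
From the singleton clause (P), P = true.
From the singleton clause (T), T = true.
From the singleton clause (Q), Q = true.
From the singleton clause (S), S = true.
But (!S) is also a unit clause — contradiction.
So every satisfying assignment has R = True.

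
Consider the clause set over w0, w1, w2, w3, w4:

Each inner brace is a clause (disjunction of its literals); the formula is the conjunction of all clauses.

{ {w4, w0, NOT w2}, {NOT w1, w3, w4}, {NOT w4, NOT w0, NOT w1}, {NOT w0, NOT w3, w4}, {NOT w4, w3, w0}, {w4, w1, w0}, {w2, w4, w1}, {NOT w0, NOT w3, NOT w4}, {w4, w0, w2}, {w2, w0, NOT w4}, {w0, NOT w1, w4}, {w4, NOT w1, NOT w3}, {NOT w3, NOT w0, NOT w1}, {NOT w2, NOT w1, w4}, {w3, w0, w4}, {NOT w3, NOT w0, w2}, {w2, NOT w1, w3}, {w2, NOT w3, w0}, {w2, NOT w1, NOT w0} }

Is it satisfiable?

Branch on w4: set w4 = true.
Branch on w0: set w0 = false.
Unit clause (w3) forces w3 = true.
Unit clause (w2) forces w2 = true.
All clauses hold; w1 can take either value.
A satisfying assignment: w0 ↦ false,  w1 ↦ false,  w2 ↦ true,  w3 ↦ true,  w4 ↦ true.

Satisfiable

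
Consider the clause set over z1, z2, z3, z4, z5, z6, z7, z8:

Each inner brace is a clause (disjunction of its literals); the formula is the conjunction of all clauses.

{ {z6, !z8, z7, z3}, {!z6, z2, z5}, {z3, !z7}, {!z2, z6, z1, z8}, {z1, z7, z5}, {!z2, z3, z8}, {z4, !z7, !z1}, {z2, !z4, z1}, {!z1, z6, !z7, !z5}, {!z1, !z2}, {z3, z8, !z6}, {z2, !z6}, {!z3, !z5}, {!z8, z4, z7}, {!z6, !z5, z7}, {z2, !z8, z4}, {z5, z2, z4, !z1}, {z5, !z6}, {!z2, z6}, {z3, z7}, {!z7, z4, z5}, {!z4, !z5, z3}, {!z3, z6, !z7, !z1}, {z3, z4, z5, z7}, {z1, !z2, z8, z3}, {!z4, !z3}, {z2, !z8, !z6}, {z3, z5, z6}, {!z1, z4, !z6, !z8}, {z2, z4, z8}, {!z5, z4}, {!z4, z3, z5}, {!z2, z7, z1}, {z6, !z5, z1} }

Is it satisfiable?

Try z3 = true.
From the singleton clause (!z5), z5 = false.
From the singleton clause (!z6), z6 = false.
From the singleton clause (!z2), z2 = false.
From the singleton clause (!z4), z4 = false.
From the singleton clause (!z8), z8 = false.
That conflicts with the unit clause (z8).
Backtrack on z3: now try z3 = false.
From the singleton clause (!z7), z7 = false.
That conflicts with the unit clause (z7).
Neither z3 = true nor z3 = false works.
No assignment satisfies every clause.

No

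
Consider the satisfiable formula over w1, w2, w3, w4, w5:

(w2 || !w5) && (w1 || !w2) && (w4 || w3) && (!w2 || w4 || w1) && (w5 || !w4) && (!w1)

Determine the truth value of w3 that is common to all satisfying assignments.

True

Suppose w3 = false.
From the singleton clause (w4), w4 = true.
From the singleton clause (w5), w5 = true.
From the singleton clause (w2), w2 = true.
From the singleton clause (w1), w1 = true.
Now (!w1) is unsatisfied and unit — conflict.
So every satisfying assignment has w3 = True.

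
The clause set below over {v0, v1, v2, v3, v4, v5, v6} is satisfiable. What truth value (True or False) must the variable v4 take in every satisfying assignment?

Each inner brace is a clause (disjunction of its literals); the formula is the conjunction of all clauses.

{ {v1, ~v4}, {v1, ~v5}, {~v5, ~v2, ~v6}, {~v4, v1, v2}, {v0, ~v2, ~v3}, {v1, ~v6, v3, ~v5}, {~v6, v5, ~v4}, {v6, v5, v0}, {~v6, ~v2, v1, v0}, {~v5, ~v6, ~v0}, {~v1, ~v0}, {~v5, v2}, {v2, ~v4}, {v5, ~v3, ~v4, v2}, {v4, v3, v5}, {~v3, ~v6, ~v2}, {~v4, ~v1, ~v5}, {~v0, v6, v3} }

Suppose v4 = 1.
The clause (v1) is unit, so v1 = 1.
The clause (~v0) is unit, so v0 = 0.
The clause (v2) is unit, so v2 = 1.
The clause (~v3) is unit, so v3 = 0.
The clause (~v5) is unit, so v5 = 0.
The clause (~v6) is unit, so v6 = 0.
That conflicts with the unit clause (v6).
So every satisfying assignment has v4 = False.

False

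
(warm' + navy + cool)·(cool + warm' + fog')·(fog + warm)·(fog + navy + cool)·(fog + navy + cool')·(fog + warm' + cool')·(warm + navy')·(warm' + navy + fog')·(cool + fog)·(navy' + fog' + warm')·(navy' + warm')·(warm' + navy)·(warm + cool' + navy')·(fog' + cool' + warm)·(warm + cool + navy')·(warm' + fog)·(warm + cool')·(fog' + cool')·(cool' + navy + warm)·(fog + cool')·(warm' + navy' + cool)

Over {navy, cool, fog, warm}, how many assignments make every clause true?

There are 2^4 = 16 truth assignments over (navy, cool, fog, warm).
Check each against the 21 clauses (columns in the order navy, cool, fog, warm):
  F F F F  ✗ fails (fog + warm)
  F F F T  ✗ fails (warm' + navy + cool)
  F F T F  ✓ satisfies all
  F F T T  ✗ fails (warm' + navy + cool)
  F T F F  ✗ fails (fog + warm)
  F T F T  ✗ fails (fog + navy + cool')
  F T T F  ✗ fails (fog' + cool' + warm)
  F T T T  ✗ fails (warm' + navy + fog')
  T F F F  ✗ fails (fog + warm)
  T F F T  ✗ fails (cool + fog)
  T F T F  ✗ fails (warm + navy')
  T F T T  ✗ fails (cool + warm' + fog')
  T T F F  ✗ fails (fog + warm)
  T T F T  ✗ fails (fog + warm' + cool')
  T T T F  ✗ fails (warm + navy')
  T T T T  ✗ fails (navy' + fog' + warm')
1 of the 16 rows is a model.

1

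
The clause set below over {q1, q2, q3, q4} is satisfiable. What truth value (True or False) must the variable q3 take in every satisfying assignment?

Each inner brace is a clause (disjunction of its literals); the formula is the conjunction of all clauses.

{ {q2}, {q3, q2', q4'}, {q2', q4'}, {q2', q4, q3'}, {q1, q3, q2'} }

False

Suppose q3 = 1.
Unit clause (q2) forces q2 = 1.
Unit clause (q4') forces q4 = 0.
That conflicts with the unit clause (q4).
So every satisfying assignment has q3 = False.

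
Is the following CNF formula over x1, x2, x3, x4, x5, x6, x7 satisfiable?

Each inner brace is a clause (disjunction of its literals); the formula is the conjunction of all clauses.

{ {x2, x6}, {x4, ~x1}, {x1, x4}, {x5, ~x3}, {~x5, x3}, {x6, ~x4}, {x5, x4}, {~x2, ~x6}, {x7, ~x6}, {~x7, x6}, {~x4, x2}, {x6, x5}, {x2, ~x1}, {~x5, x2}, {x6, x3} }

Unsatisfiable

Case x2 = 1:
The clause (~x6) is unit, so x6 = 0.
The clause (~x4) is unit, so x4 = 0.
The clause (~x1) is unit, so x1 = 0.
That conflicts with the unit clause (x1).
Undo x2 and try x2 = 0.
The clause (x6) is unit, so x6 = 1.
The clause (x7) is unit, so x7 = 1.
The clause (~x4) is unit, so x4 = 0.
The clause (~x1) is unit, so x1 = 0.
That conflicts with the unit clause (x1).
Neither x2 = 1 nor x2 = 0 works.
No assignment satisfies every clause.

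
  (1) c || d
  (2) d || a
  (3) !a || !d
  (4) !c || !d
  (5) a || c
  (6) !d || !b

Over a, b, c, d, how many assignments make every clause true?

2

There are 2^4 = 16 truth assignments over (a, b, c, d).
Check each against the 6 clauses (columns in the order a, b, c, d):
  F F F F  ✗ fails (c || d)
  F F F T  ✗ fails (a || c)
  F F T F  ✗ fails (d || a)
  F F T T  ✗ fails (!c || !d)
  F T F F  ✗ fails (c || d)
  F T F T  ✗ fails (a || c)
  F T T F  ✗ fails (d || a)
  F T T T  ✗ fails (!c || !d)
  T F F F  ✗ fails (c || d)
  T F F T  ✗ fails (!a || !d)
  T F T F  ✓ satisfies all
  T F T T  ✗ fails (!a || !d)
  T T F F  ✗ fails (c || d)
  T T F T  ✗ fails (!a || !d)
  T T T F  ✓ satisfies all
  T T T T  ✗ fails (!a || !d)
2 of the 16 rows are models.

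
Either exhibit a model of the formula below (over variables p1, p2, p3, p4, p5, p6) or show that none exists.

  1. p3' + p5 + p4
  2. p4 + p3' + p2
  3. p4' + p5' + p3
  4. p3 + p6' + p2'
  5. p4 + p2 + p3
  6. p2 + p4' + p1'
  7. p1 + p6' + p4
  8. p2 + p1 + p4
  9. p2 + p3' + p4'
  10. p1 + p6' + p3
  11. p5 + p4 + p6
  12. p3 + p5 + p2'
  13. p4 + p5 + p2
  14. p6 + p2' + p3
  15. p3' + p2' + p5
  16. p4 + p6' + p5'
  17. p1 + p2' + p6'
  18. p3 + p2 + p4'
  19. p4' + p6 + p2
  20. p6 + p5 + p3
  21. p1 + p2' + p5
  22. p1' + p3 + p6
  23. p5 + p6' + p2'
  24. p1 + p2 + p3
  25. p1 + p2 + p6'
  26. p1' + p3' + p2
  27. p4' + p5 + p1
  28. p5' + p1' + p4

p1: 1, p2: 1, p3: 1, p4: 1, p5: 1, p6: 1

Suppose p3 = 1.
Suppose p5 = 1.
Suppose p4 = 1.
From the singleton clause (p2), p2 = 1.
Suppose p1 = 1.
Every clause is now satisfied; p6 is unconstrained.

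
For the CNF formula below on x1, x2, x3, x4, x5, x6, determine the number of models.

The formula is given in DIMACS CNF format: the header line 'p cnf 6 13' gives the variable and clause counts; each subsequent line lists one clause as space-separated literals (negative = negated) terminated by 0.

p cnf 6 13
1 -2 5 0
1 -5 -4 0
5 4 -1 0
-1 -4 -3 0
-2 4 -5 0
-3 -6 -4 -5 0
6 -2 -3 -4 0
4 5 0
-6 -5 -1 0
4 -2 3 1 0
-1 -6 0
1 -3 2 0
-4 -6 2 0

9

There are 2^6 = 64 truth assignments over (x1, x2, x3, x4, x5, x6).
Split on x5. With x5 = True, the clauses containing x5 are satisfied and ¬x5 drops from the rest; 6 of the 2^5 = 32 assignments to the other variables satisfy what remains.
With x5 = False, by the same count on the reduced clause set, 3 assignments work.
Total: 6 + 3 = 9.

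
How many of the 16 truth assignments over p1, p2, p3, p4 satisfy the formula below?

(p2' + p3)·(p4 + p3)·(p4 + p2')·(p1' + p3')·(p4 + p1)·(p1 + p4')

There are 2^4 = 16 truth assignments over (p1, p2, p3, p4).
Check each against the 6 clauses (columns in the order p1, p2, p3, p4):
  F F F F  ✗ fails (p4 + p3)
  F F F T  ✗ fails (p1 + p4')
  F F T F  ✗ fails (p4 + p1)
  F F T T  ✗ fails (p1 + p4')
  F T F F  ✗ fails (p2' + p3)
  F T F T  ✗ fails (p2' + p3)
  F T T F  ✗ fails (p4 + p2')
  F T T T  ✗ fails (p1 + p4')
  T F F F  ✗ fails (p4 + p3)
  T F F T  ✓ satisfies all
  T F T F  ✗ fails (p1' + p3')
  T F T T  ✗ fails (p1' + p3')
  T T F F  ✗ fails (p2' + p3)
  T T F T  ✗ fails (p2' + p3)
  T T T F  ✗ fails (p4 + p2')
  T T T T  ✗ fails (p1' + p3')
1 of the 16 rows is a model.

1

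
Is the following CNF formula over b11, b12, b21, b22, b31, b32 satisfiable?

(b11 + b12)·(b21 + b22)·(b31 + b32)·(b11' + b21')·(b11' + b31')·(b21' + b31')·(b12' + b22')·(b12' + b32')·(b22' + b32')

No

Branch on b11: set b11 = 1.
The clause (b21') is unit, so b21 = 0.
The clause (b22) is unit, so b22 = 1.
The clause (b31') is unit, so b31 = 0.
The clause (b32) is unit, so b32 = 1.
That conflicts with the unit clause (b32').
So b11 must be the other value — set b11 = 0.
The clause (b12) is unit, so b12 = 1.
The clause (b22') is unit, so b22 = 0.
The clause (b21) is unit, so b21 = 1.
The clause (b31') is unit, so b31 = 0.
The clause (b32) is unit, so b32 = 1.
That conflicts with the unit clause (b32').
Both values of b11 lead to a conflict.
No assignment satisfies every clause.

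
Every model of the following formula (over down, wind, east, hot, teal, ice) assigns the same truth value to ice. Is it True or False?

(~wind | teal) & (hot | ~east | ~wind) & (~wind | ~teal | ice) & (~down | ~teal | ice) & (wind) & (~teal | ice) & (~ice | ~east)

Suppose ice = 0.
(wind) alone gives wind = 1.
(teal) alone gives teal = 1.
But (~teal) is also a unit clause — contradiction.
So every satisfying assignment has ice = True.

True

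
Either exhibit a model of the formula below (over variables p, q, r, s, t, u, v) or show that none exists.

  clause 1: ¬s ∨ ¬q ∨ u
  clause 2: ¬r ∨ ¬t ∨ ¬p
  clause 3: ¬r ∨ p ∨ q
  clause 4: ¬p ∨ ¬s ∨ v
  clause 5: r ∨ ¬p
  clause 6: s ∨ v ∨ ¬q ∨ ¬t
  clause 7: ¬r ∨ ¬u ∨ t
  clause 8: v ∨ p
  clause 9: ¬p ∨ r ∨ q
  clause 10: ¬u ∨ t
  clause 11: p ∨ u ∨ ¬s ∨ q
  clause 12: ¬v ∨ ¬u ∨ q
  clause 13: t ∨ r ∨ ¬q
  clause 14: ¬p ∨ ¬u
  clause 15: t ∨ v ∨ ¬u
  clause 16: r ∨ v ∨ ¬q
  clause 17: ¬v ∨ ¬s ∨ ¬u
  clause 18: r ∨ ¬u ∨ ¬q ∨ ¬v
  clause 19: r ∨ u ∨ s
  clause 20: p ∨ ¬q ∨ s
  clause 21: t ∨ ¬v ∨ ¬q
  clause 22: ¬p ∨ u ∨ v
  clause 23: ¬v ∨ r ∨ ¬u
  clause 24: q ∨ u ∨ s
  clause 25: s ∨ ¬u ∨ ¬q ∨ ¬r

Suppose r = True.
Suppose t = False.
Unit clause (¬u) forces u = False.
Suppose s = True.
Unit clause (¬q) forces q = False.
Unit clause (p) forces p = True.
Unit clause (v) forces v = True.
All clauses are satisfied.

p=True; q=False; r=True; s=True; t=False; u=False; v=True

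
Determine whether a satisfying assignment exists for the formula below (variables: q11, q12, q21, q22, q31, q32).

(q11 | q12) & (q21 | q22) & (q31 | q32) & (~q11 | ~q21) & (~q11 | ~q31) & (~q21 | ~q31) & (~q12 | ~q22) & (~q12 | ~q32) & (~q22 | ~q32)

Unsatisfiable

Case q11 = 1:
Unit clause (~q21) forces q21 = 0.
Unit clause (q22) forces q22 = 1.
Unit clause (~q31) forces q31 = 0.
Unit clause (q32) forces q32 = 1.
That conflicts with the unit clause (~q32).
That branch fails; take q11 = 0 instead.
Unit clause (q12) forces q12 = 1.
Unit clause (~q22) forces q22 = 0.
Unit clause (q21) forces q21 = 1.
Unit clause (~q31) forces q31 = 0.
Unit clause (q32) forces q32 = 1.
That conflicts with the unit clause (~q32).
Either choice for q11 ends in contradiction.
No assignment satisfies every clause.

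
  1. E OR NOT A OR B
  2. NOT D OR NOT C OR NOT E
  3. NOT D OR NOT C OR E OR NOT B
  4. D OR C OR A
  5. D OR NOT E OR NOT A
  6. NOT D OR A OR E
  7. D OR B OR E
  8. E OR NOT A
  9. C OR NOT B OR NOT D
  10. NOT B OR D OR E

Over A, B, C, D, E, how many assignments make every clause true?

There are 2^5 = 32 truth assignments over (A, B, C, D, E).
Split on D. With D = true, the clauses containing D are satisfied and NOT D drops from the rest; 2 of the 2^4 = 16 assignments to the other variables satisfy what remains.
With D = false, by the same count on the reduced clause set, 2 assignments work.
(One model: A=F, B=F, C=F, D=T, E=T.)
Total: 2 + 2 = 4.

4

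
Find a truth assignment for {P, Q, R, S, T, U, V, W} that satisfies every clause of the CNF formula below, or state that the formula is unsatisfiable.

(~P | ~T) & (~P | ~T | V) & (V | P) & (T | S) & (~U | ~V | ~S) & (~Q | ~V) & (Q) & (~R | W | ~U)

P=1,  Q=1,  R=0,  S=1,  T=0,  U=0,  V=0,  W=1

From the singleton clause (Q), Q = 1.
From the singleton clause (~V), V = 0.
From the singleton clause (P), P = 1.
From the singleton clause (~T), T = 0.
From the singleton clause (S), S = 1.
Branch on R: set R = 0.
No clause remains; U, W are free.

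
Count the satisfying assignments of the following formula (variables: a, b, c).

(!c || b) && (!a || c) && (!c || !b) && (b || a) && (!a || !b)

There are 2^3 = 8 truth assignments over (a, b, c).
Split on b. With b = true, the clauses containing b are satisfied and !b drops from the rest; 1 of the 2^2 = 4 assignments to the other variables satisfy what remains.
With b = false, by the same count on the reduced clause set, 0 assignments work.
(One model: a=F, b=T, c=F.)
Total: 1 + 0 = 1.

1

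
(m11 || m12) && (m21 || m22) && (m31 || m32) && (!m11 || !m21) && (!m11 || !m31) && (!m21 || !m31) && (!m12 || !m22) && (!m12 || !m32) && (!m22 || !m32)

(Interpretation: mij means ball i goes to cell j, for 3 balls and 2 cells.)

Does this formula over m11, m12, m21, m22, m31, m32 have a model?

Branch on m11: set m11 = true.
From the singleton clause (!m21), m21 = false.
From the singleton clause (m22), m22 = true.
From the singleton clause (!m31), m31 = false.
From the singleton clause (m32), m32 = true.
Now (!m32) is unsatisfied and unit — conflict.
That branch fails; take m11 = false instead.
From the singleton clause (m12), m12 = true.
From the singleton clause (!m22), m22 = false.
From the singleton clause (m21), m21 = true.
From the singleton clause (!m31), m31 = false.
From the singleton clause (m32), m32 = true.
Now (!m32) is unsatisfied and unit — conflict.
Neither m11 = true nor m11 = false works.
No assignment satisfies every clause.

No, unsatisfiable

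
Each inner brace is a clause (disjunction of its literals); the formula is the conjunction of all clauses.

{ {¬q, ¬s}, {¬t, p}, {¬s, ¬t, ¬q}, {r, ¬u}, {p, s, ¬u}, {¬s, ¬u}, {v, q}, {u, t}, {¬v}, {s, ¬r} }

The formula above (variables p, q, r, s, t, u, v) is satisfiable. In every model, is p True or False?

Suppose p = False.
From the singleton clause (¬t), t = False.
From the singleton clause (u), u = True.
From the singleton clause (r), r = True.
From the singleton clause (s), s = True.
Now (¬s) is unsatisfied and unit — conflict.
So every satisfying assignment has p = True.

True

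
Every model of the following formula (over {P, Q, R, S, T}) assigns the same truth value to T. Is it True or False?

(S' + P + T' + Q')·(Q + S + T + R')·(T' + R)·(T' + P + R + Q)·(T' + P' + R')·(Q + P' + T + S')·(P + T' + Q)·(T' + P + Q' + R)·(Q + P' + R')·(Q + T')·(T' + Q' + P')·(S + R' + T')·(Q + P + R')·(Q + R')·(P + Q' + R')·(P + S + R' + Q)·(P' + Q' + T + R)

Suppose T = 1.
From the singleton clause (R), R = 1.
From the singleton clause (P'), P = 0.
From the singleton clause (Q), Q = 1.
Now (Q') is unsatisfied and unit — conflict.
So every satisfying assignment has T = False.

False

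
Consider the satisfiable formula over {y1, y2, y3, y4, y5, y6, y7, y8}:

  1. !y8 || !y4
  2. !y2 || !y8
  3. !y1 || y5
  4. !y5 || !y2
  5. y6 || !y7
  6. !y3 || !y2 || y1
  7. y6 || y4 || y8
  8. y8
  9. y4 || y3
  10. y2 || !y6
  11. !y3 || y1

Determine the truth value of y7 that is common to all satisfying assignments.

False

Suppose y7 = true.
The clause (y6) is unit, so y6 = true.
The clause (y8) is unit, so y8 = true.
The clause (!y4) is unit, so y4 = false.
The clause (!y2) is unit, so y2 = false.
That conflicts with the unit clause (y2).
So every satisfying assignment has y7 = False.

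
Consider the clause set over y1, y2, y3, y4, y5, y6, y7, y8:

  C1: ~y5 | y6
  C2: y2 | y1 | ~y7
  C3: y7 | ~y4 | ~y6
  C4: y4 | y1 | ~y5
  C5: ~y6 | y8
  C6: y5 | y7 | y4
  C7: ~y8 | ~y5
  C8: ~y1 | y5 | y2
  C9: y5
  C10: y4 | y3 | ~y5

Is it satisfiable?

Unit clause (y5) forces y5 = 1.
Unit clause (y6) forces y6 = 1.
Unit clause (y8) forces y8 = 1.
But (~y8) is also a unit clause — contradiction.
No assignment satisfies every clause.

Unsatisfiable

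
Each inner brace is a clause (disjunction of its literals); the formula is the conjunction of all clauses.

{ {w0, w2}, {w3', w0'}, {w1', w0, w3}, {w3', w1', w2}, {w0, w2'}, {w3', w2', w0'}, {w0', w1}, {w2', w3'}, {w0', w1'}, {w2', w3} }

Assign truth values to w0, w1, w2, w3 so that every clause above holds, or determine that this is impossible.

UNSATISFIABLE

Case w0 = 1:
The clause (w3') is unit, so w3 = 0.
The clause (w1) is unit, so w1 = 1.
Now (w1') is unsatisfied and unit — conflict.
So w0 must be the other value — set w0 = 0.
The clause (w2) is unit, so w2 = 1.
Now (w2') is unsatisfied and unit — conflict.
Either choice for w0 ends in contradiction.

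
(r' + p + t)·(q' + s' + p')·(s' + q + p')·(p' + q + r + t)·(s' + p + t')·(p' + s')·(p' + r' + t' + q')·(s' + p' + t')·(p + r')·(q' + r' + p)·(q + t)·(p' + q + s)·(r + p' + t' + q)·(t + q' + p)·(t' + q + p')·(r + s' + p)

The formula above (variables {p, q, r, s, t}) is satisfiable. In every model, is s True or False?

Suppose s = 1.
The clause (p') is unit, so p = 0.
The clause (t') is unit, so t = 0.
The clause (r') is unit, so r = 0.
That conflicts with the unit clause (r).
So every satisfying assignment has s = False.

False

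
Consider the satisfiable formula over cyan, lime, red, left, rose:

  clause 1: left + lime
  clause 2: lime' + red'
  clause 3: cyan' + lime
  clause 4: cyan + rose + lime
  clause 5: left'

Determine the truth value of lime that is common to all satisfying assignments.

Suppose lime = 0.
The clause (left) is unit, so left = 1.
That conflicts with the unit clause (left').
So every satisfying assignment has lime = True.

True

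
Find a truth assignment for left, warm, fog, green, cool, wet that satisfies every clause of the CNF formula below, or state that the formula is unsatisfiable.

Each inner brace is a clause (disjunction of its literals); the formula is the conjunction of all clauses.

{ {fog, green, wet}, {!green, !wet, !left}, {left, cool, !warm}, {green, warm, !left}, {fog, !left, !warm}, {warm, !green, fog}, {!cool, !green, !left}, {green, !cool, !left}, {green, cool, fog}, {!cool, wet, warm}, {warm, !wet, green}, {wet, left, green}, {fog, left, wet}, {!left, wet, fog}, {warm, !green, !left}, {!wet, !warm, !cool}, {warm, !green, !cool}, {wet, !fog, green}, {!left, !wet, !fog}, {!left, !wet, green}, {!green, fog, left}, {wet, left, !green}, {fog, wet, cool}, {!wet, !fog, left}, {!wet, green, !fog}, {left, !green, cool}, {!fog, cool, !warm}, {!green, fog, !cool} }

Case fog = true:
Case wet = true:
From the singleton clause (!left), left = false.
Now (left) is unsatisfied and unit — conflict.
So wet must be the other value — set wet = false.
From the singleton clause (green), green = true.
From the singleton clause (left), left = true.
From the singleton clause (!cool), cool = false.
From the singleton clause (warm), warm = true.
Now (!warm) is unsatisfied and unit — conflict.
Both values of wet lead to a conflict.
So fog must be the other value — set fog = false.
Case green = true:
From the singleton clause (warm), warm = true.
From the singleton clause (!left), left = false.
Now (left) is unsatisfied and unit — conflict.
So green must be the other value — set green = false.
From the singleton clause (wet), wet = true.
From the singleton clause (cool), cool = true.
From the singleton clause (!left), left = false.
From the singleton clause (warm), warm = true.
Now (!warm) is unsatisfied and unit — conflict.
Both values of green lead to a conflict.
Both values of fog lead to a conflict.

UNSATISFIABLE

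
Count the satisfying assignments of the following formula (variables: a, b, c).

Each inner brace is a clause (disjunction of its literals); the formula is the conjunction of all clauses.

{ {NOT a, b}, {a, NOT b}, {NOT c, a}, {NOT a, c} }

There are 2^3 = 8 truth assignments over (a, b, c).
Check each against the 4 clauses (columns in the order a, b, c):
  F F F  ✓ satisfies all
  F F T  ✗ fails (NOT c OR a)
  F T F  ✗ fails (a OR NOT b)
  F T T  ✗ fails (a OR NOT b)
  T F F  ✗ fails (NOT a OR b)
  T F T  ✗ fails (NOT a OR b)
  T T F  ✗ fails (NOT a OR c)
  T T T  ✓ satisfies all
2 of the 8 rows are models.

2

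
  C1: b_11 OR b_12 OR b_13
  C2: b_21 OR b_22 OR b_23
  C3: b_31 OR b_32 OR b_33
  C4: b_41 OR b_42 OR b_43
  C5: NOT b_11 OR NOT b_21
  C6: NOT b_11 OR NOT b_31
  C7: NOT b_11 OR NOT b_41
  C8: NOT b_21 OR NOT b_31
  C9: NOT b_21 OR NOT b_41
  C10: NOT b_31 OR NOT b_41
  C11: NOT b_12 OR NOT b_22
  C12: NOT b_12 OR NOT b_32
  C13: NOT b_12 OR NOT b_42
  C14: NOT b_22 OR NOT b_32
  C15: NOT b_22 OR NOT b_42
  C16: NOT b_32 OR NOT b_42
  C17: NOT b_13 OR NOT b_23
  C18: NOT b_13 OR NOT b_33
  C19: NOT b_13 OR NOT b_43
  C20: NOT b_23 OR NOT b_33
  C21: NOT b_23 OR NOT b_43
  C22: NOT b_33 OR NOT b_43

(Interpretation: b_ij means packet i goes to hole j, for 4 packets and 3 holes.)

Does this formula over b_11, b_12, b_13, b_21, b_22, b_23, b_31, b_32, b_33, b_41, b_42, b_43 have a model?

No, unsatisfiable

Suppose b_11 = false.
Suppose b_12 = true.
(NOT b_22) alone gives b_22 = false.
(NOT b_32) alone gives b_32 = false.
(NOT b_42) alone gives b_42 = false.
Suppose b_21 = true.
(NOT b_31) alone gives b_31 = false.
(b_33) alone gives b_33 = true.
(NOT b_41) alone gives b_41 = false.
(b_43) alone gives b_43 = true.
That conflicts with the unit clause (NOT b_43).
Undo b_21 and try b_21 = false.
(b_23) alone gives b_23 = true.
(NOT b_13) alone gives b_13 = false.
(NOT b_33) alone gives b_33 = false.
(b_31) alone gives b_31 = true.
(NOT b_41) alone gives b_41 = false.
(b_43) alone gives b_43 = true.
That conflicts with the unit clause (NOT b_43).
Neither b_21 = true nor b_21 = false works.
Undo b_12 and try b_12 = false.
(b_13) alone gives b_13 = true.
(NOT b_23) alone gives b_23 = false.
(NOT b_33) alone gives b_33 = false.
(NOT b_43) alone gives b_43 = false.
Suppose b_21 = true.
(NOT b_31) alone gives b_31 = false.
(b_32) alone gives b_32 = true.
(NOT b_41) alone gives b_41 = false.
(b_42) alone gives b_42 = true.
That conflicts with the unit clause (NOT b_42).
Undo b_21 and try b_21 = false.
(b_22) alone gives b_22 = true.
(NOT b_32) alone gives b_32 = false.
(b_31) alone gives b_31 = true.
(NOT b_41) alone gives b_41 = false.
(b_42) alone gives b_42 = true.
That conflicts with the unit clause (NOT b_42).
Neither b_21 = true nor b_21 = false works.
Neither b_12 = true nor b_12 = false works.
Undo b_11 and try b_11 = true.
(NOT b_21) alone gives b_21 = false.
(NOT b_31) alone gives b_31 = false.
(NOT b_41) alone gives b_41 = false.
Suppose b_22 = true.
(NOT b_12) alone gives b_12 = false.
(NOT b_32) alone gives b_32 = false.
(b_33) alone gives b_33 = true.
(NOT b_42) alone gives b_42 = false.
(b_43) alone gives b_43 = true.
That conflicts with the unit clause (NOT b_43).
Undo b_22 and try b_22 = false.
(b_23) alone gives b_23 = true.
(NOT b_13) alone gives b_13 = false.
(NOT b_33) alone gives b_33 = false.
(b_32) alone gives b_32 = true.
(NOT b_12) alone gives b_12 = false.
(NOT b_42) alone gives b_42 = false.
(b_43) alone gives b_43 = true.
That conflicts with the unit clause (NOT b_43).
Neither b_22 = true nor b_22 = false works.
Neither b_11 = true nor b_11 = false works.
No assignment satisfies every clause.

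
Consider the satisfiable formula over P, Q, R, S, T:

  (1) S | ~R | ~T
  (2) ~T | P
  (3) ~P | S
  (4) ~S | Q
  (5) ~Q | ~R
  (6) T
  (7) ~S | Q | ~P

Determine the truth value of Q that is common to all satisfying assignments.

Suppose Q = 0.
Unit clause (~S) forces S = 0.
Unit clause (~P) forces P = 0.
Unit clause (~T) forces T = 0.
But (T) is also a unit clause — contradiction.
So every satisfying assignment has Q = True.

True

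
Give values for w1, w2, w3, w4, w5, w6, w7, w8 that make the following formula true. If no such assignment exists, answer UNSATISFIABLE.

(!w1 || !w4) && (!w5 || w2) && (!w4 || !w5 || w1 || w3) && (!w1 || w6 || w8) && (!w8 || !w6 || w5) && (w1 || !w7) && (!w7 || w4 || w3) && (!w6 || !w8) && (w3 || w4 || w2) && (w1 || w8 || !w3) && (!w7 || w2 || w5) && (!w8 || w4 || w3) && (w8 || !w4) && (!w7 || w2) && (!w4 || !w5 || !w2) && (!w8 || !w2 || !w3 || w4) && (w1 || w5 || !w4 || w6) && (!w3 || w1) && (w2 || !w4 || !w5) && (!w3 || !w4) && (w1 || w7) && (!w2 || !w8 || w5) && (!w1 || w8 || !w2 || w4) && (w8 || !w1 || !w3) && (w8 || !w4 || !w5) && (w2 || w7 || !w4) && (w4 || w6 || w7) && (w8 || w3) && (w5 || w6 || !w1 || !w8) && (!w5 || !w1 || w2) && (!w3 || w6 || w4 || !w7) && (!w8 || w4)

Branch on w1: set w1 = false.
The clause (!w7) is unit, so w7 = false.
Now (w7) is unsatisfied and unit — conflict.
Undo w1 and try w1 = true.
The clause (!w4) is unit, so w4 = false.
The clause (!w8) is unit, so w8 = false.
The clause (w6) is unit, so w6 = true.
The clause (!w2) is unit, so w2 = false.
The clause (!w5) is unit, so w5 = false.
The clause (w3) is unit, so w3 = true.
Now (!w3) is unsatisfied and unit — conflict.
Neither w1 = true nor w1 = false works.

UNSATISFIABLE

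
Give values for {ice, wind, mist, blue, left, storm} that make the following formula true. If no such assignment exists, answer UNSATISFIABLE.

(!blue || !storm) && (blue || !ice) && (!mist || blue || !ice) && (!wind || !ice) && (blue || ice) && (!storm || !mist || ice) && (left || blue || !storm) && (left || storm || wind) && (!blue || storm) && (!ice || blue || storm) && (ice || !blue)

UNSATISFIABLE

Try blue = false.
Unit clause (!ice) forces ice = false.
Now (ice) is unsatisfied and unit — conflict.
So blue must be the other value — set blue = true.
Unit clause (!storm) forces storm = false.
Now (storm) is unsatisfied and unit — conflict.
Neither blue = true nor blue = false works.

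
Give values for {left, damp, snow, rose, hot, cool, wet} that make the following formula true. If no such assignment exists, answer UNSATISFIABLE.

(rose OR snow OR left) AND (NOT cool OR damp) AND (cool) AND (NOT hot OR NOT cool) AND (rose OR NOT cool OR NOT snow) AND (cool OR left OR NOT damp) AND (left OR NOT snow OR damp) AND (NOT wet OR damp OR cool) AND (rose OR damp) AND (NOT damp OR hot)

The clause (cool) is unit, so cool = true.
The clause (damp) is unit, so damp = true.
The clause (NOT hot) is unit, so hot = false.
But (hot) is also a unit clause — contradiction.

UNSATISFIABLE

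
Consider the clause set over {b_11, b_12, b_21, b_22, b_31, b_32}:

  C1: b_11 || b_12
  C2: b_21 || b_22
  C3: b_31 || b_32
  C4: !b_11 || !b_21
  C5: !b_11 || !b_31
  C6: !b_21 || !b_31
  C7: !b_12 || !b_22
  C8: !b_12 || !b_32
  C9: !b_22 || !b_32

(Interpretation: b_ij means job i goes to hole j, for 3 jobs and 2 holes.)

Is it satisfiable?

Suppose b_11 = true.
Unit clause (!b_21) forces b_21 = false.
Unit clause (b_22) forces b_22 = true.
Unit clause (!b_31) forces b_31 = false.
Unit clause (b_32) forces b_32 = true.
Now (!b_32) is unsatisfied and unit — conflict.
Undo b_11 and try b_11 = false.
Unit clause (b_12) forces b_12 = true.
Unit clause (!b_22) forces b_22 = false.
Unit clause (b_21) forces b_21 = true.
Unit clause (!b_31) forces b_31 = false.
Unit clause (b_32) forces b_32 = true.
Now (!b_32) is unsatisfied and unit — conflict.
Both values of b_11 lead to a conflict.
No assignment satisfies every clause.

Unsatisfiable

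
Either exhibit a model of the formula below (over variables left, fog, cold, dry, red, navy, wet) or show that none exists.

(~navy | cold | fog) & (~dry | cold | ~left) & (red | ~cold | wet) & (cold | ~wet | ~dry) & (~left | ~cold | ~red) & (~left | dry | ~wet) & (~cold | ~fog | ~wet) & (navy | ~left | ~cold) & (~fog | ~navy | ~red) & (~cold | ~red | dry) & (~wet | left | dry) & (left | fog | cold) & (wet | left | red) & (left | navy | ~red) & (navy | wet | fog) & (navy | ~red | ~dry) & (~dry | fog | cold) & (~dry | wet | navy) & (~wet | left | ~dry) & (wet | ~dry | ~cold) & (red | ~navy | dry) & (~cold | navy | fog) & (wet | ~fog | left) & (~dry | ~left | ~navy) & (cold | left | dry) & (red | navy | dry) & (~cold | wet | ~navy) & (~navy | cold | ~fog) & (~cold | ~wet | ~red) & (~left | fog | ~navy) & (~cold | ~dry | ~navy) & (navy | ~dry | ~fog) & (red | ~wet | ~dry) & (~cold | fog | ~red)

Branch on navy: set navy = 0.
Branch on left: set left = 1.
Unit clause (~cold) forces cold = 0.
Unit clause (~dry) forces dry = 0.
Unit clause (~wet) forces wet = 0.
Unit clause (fog) forces fog = 1.
Unit clause (red) forces red = 1.
This assignment satisfies each clause.

left=1; fog=1; cold=0; dry=0; red=1; navy=0; wet=0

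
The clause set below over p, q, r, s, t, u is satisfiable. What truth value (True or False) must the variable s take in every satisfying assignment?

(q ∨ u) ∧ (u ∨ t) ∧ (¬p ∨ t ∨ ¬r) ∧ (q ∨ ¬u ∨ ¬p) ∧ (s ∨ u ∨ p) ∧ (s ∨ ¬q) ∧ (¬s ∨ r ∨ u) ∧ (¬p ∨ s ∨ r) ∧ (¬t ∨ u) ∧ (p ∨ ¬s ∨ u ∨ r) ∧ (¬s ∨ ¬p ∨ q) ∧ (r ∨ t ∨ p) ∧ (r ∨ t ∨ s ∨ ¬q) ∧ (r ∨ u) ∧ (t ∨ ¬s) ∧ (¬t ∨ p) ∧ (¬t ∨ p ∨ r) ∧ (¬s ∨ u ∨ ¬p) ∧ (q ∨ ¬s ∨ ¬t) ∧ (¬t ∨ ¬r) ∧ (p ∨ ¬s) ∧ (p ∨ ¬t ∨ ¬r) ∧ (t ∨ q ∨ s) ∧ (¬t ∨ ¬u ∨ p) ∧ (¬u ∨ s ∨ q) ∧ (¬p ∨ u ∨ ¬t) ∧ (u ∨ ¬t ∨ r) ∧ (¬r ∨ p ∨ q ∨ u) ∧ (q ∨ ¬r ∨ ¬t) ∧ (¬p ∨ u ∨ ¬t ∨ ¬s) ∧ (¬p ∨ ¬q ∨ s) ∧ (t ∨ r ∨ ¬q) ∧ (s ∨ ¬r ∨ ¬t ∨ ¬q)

Suppose s = False.
Unit clause (¬q) forces q = False.
Unit clause (u) forces u = True.
That conflicts with the unit clause (¬u).
So every satisfying assignment has s = True.

True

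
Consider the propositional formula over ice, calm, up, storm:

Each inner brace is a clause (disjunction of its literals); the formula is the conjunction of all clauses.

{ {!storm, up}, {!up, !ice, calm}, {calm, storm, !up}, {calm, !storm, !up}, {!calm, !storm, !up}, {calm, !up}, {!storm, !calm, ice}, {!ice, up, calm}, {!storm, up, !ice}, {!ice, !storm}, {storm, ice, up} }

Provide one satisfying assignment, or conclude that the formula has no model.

Suppose storm = false.
Suppose calm = true.
Suppose ice = true.
All clauses hold; up can take either value.

ice=true; calm=true; up=true; storm=false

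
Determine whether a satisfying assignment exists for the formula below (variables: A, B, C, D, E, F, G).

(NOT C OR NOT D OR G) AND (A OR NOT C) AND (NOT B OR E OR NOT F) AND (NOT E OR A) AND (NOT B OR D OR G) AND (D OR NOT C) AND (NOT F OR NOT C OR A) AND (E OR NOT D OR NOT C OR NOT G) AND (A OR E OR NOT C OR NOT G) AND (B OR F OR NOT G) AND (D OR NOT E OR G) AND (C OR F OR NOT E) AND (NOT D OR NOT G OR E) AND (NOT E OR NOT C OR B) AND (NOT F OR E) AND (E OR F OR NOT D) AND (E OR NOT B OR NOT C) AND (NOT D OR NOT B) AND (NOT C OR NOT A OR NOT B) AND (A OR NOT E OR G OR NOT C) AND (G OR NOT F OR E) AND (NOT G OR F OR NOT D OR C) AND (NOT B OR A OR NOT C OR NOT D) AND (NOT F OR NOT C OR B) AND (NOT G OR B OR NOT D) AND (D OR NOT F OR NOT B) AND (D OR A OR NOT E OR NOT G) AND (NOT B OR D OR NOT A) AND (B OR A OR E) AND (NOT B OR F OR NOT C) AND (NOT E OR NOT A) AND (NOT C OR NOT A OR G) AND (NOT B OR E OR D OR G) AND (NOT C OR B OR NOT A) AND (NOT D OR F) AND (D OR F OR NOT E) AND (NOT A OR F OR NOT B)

Yes, satisfiable

Try A = true.
The clause (NOT E) is unit, so E = false.
The clause (NOT F) is unit, so F = false.
The clause (NOT D) is unit, so D = false.
The clause (NOT C) is unit, so C = false.
The clause (NOT B) is unit, so B = false.
The clause (NOT G) is unit, so G = false.
This assignment satisfies each clause.
A satisfying assignment: A=true,  B=false,  C=false,  D=false,  E=false,  F=false,  G=false.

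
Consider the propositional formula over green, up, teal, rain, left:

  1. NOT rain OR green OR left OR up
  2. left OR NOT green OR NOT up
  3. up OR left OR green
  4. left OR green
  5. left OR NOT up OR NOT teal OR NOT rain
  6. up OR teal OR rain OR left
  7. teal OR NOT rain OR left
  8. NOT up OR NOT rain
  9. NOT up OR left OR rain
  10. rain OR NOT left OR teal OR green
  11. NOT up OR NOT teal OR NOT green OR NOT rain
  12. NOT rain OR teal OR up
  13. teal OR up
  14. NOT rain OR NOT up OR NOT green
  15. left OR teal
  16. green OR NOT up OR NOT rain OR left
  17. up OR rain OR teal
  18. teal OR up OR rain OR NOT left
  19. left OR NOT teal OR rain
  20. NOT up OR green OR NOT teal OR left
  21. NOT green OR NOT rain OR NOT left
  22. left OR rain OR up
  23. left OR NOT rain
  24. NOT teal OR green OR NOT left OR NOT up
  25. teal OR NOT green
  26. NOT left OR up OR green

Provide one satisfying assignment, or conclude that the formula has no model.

Try left = true.
Try up = false.
(teal) alone gives teal = true.
(green) alone gives green = true.
(NOT rain) alone gives rain = false.
This assignment satisfies each clause.

green: true; up: false; teal: true; rain: false; left: true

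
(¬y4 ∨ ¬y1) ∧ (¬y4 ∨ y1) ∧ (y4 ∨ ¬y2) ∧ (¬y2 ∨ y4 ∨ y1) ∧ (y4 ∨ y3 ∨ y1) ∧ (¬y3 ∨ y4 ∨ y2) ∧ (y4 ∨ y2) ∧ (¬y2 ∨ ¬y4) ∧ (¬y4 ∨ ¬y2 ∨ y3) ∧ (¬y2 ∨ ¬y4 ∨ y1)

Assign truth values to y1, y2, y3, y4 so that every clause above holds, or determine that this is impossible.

Case y4 = False:
(¬y2) alone gives y2 = False.
Now (y2) is unsatisfied and unit — conflict.
Backtrack on y4: now try y4 = True.
(¬y1) alone gives y1 = False.
Now (y1) is unsatisfied and unit — conflict.
Either choice for y4 ends in contradiction.

UNSATISFIABLE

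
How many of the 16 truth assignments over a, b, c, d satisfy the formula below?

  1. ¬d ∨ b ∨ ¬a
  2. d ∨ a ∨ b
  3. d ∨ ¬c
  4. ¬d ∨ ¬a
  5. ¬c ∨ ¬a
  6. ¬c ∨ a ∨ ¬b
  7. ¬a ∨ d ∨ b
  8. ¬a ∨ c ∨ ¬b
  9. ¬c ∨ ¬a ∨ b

There are 2^4 = 16 truth assignments over (a, b, c, d).
Check each against the 9 clauses (columns in the order a, b, c, d):
  F F F F  ✗ fails (d ∨ a ∨ b)
  F F F T  ✓ satisfies all
  F F T F  ✗ fails (d ∨ a ∨ b)
  F F T T  ✓ satisfies all
  F T F F  ✓ satisfies all
  F T F T  ✓ satisfies all
  F T T F  ✗ fails (d ∨ ¬c)
  F T T T  ✗ fails (¬c ∨ a ∨ ¬b)
  T F F F  ✗ fails (¬a ∨ d ∨ b)
  T F F T  ✗ fails (¬d ∨ b ∨ ¬a)
  T F T F  ✗ fails (d ∨ ¬c)
  T F T T  ✗ fails (¬d ∨ b ∨ ¬a)
  T T F F  ✗ fails (¬a ∨ c ∨ ¬b)
  T T F T  ✗ fails (¬d ∨ ¬a)
  T T T F  ✗ fails (d ∨ ¬c)
  T T T T  ✗ fails (¬d ∨ ¬a)
4 of the 16 rows are models.

4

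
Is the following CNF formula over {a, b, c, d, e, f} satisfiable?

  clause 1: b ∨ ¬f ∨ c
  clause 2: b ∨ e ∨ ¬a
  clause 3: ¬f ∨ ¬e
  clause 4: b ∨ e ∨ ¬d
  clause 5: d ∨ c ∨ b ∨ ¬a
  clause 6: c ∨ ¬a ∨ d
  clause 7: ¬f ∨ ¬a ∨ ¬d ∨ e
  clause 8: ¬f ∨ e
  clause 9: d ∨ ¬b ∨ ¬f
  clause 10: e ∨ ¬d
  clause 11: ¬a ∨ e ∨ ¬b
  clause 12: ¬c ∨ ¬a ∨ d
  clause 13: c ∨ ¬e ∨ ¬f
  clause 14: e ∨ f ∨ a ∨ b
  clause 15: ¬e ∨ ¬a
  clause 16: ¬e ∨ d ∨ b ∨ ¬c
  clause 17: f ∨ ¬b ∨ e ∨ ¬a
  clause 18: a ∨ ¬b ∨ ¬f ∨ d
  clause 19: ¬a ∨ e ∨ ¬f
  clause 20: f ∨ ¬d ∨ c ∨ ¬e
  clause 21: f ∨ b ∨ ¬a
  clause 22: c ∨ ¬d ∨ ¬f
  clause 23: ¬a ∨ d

Satisfiable

Try f = False.
Try e = True.
(¬a) alone gives a = False.
Try d = True.
(c) alone gives c = True.
Every clause is now satisfied; b is unconstrained.
A satisfying assignment: a=False, b=False, c=True, d=True, e=True, f=False.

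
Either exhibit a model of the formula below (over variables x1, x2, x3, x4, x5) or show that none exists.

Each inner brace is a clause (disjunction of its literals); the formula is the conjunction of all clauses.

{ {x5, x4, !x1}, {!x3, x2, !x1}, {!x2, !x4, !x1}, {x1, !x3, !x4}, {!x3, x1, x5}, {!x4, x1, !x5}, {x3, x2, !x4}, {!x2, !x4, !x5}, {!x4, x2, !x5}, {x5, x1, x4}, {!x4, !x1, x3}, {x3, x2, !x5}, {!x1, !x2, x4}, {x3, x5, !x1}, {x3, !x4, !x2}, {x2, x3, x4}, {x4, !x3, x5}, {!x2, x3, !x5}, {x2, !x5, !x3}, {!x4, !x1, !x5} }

x1: false,  x2: true,  x3: true,  x4: false,  x5: true

Try x5 = true.
Try x4 = false.
Try x3 = true.
From the singleton clause (x2), x2 = true.
From the singleton clause (!x1), x1 = false.
All clauses are satisfied.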